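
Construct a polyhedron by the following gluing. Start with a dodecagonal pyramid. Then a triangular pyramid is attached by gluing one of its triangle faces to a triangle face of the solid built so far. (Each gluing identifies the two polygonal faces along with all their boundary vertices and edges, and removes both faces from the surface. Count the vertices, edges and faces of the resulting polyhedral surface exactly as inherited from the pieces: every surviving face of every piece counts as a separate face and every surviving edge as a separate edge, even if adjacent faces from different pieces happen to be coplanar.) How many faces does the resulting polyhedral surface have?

15

A dodecagonal pyramid: V=13, E=24, F=13.
Attach a triangular pyramid (V=4, E=6, F=4) along a 3-gon: merge 3 vertices and 3 edges, delete both glued faces → V=14, E=27, F=15.
Check: V − E + F = 14 − 27 + 15 = 2.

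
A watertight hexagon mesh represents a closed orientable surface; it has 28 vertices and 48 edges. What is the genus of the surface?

3

Every face is a hexagon and each edge borders two faces, so 6F = 2·48, giving F = 16.
χ = V − E + F = 28 − 48 + 16 = -4.
For a closed orientable surface χ = 2 − 2g, so g = (2 − (-4))/2 = 3.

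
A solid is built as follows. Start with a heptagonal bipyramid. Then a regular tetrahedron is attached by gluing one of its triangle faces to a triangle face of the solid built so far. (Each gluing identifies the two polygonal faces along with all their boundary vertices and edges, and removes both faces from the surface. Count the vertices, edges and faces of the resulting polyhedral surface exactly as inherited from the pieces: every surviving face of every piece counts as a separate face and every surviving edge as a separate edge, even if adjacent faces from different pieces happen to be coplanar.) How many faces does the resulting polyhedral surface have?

16

A heptagonal bipyramid: V=9, E=21, F=14.
Attach a regular tetrahedron (V=4, E=6, F=4) along a 3-gon: merge 3 vertices and 3 edges, delete both glued faces → V=10, E=24, F=16.
Check: V − E + F = 10 − 24 + 16 = 2.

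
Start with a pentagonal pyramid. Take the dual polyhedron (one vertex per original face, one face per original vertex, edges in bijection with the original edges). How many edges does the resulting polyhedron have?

The base solid has V = 6, E = 10, F = 6.
The dual swaps V and F and preserves E: V′ = F = 6, E′ = E = 10, F′ = V = 6.

10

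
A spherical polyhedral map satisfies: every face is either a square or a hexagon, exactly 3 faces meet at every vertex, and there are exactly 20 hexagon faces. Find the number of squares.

6

Let x be the number of squares; then F = 20 + x.
Edge–face incidences: 2E = 6·20 + 4·x = 120 + 4x.
Every vertex has degree 3, so 3V = 2E.
Euler: V − E + F = 2 ⇒ (2E)/3 − E + (20 + x) = 2.
Multiply by 6: 2·(2E) − 3·(2E) + 6·(20 + x) = 12, i.e. 120 + 6x − (120 + 4x) = 12.
Collecting terms: 2x = 12, so x = 6.
Then 2E = 120 + 4·6 = 144, so E = 72, V = 2E/3 = 48, F = 20 + 6 = 26.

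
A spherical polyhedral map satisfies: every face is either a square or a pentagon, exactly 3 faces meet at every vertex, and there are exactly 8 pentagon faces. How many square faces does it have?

2

Let x be the number of squares; then F = 8 + x.
Edge–face incidences: 2E = 5·8 + 4·x = 40 + 4x.
Every vertex has degree 3, so 3V = 2E.
Euler: V − E + F = 2 ⇒ (2E)/3 − E + (8 + x) = 2.
Multiply by 6: 2·(2E) − 3·(2E) + 6·(8 + x) = 12, i.e. 48 + 6x − (40 + 4x) = 12.
Collecting terms: 2x + 8 = 12, so 2x = 4, so x = 2.
Then 2E = 40 + 4·2 = 48, so E = 24, V = 2E/3 = 16, F = 8 + 2 = 10.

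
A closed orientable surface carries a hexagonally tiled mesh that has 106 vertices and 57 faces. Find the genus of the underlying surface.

5

Every face is a hexagon, so 2E = 6·57 = 342, giving E = 171.
χ = V − E + F = 106 − 171 + 57 = -8.
For a closed orientable surface χ = 2 − 2g, so g = (2 − (-8))/2 = 5.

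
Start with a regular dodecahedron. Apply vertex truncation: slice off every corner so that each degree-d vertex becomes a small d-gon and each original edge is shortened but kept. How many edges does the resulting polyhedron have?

The base solid has V = 20, E = 30, F = 12.
Truncation replaces each original edge-end by a new vertex, so V′ = 2E = 60.
Each original edge survives, and each old vertex of degree d contributes d new edges; summing degrees gives Σd = 2E, so E′ = E + 2E = 3E = 90.
Each original face survives and each original vertex becomes one new face: F′ = F + V = 32.

90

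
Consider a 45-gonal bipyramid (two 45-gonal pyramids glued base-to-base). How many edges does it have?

135

A bipyramid over an n-gon has 2n triangular faces and n + 2 vertices: V = 45 + 2 = 47, E = 3·45 = 135, F = 2·45 = 90.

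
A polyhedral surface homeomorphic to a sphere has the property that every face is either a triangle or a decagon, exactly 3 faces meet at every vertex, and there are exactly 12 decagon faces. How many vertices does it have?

Let x be the number of triangles; then F = 12 + x.
Edge–face incidences: 2E = 10·12 + 3·x = 120 + 3x.
Every vertex has degree 3, so 3V = 2E.
Euler: V − E + F = 2 ⇒ (2E)/3 − E + (12 + x) = 2.
Multiply by 6: 2·(2E) − 3·(2E) + 6·(12 + x) = 12, i.e. 72 + 6x − (120 + 3x) = 12.
Collecting terms: 3x − 48 = 12, so 3x = 60, so x = 20.
Then 2E = 120 + 3·20 = 180, so E = 90, V = 2E/3 = 60, F = 12 + 20 = 32.

60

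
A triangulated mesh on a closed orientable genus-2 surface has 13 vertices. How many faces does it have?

χ = 2 − 2·2 = -2, and every face is a triangle so 3F = 2E.
V − E + F = -2 with E = 3F/2 gives 13 − (3/2 − 1)·F = -2, so F = 30 and E = 45.

30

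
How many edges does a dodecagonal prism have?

36

A prism on an n-gon has two n-gon bases and n rectangular sides: V = 2·12 = 24, E = 3·12 = 36, F = 12 + 2 = 14.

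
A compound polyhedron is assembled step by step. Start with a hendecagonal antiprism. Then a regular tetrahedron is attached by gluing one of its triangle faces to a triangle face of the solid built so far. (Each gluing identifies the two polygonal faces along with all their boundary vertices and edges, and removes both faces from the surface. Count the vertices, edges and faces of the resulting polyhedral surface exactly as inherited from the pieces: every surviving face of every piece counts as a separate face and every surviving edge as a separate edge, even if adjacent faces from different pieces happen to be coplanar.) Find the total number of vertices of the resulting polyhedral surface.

A hendecagonal antiprism: V=22, E=44, F=24.
Attach a regular tetrahedron (V=4, E=6, F=4) along a 3-gon: merge 3 vertices and 3 edges, delete both glued faces → V=23, E=47, F=26.
Check: V − E + F = 23 − 47 + 26 = 2.

23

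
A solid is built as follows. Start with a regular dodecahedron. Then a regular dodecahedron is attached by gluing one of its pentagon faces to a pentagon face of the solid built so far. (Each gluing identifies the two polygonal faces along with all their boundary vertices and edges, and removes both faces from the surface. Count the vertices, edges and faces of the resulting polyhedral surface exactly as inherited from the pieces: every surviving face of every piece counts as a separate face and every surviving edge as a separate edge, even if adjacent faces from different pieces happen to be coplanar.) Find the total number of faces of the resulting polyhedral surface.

22

A regular dodecahedron: V=20, E=30, F=12.
Attach a regular dodecahedron (V=20, E=30, F=12) along a 5-gon: merge 5 vertices and 5 edges, delete both glued faces → V=35, E=55, F=22.
Check: V − E + F = 35 − 55 + 22 = 2.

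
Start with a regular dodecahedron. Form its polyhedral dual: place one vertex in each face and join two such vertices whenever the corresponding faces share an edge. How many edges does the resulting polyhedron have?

The base solid has V = 20, E = 30, F = 12.
The dual swaps V and F and preserves E: V′ = F = 12, E′ = E = 30, F′ = V = 20.

30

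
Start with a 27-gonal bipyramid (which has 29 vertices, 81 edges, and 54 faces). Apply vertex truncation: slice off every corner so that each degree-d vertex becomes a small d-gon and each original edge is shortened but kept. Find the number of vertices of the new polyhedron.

Truncation replaces each original edge-end by a new vertex, so V′ = 2E = 162.
Each original edge survives, and each old vertex of degree d contributes d new edges; summing degrees gives Σd = 2E, so E′ = E + 2E = 3E = 243.
Each original face survives and each original vertex becomes one new face: F′ = F + V = 83.

162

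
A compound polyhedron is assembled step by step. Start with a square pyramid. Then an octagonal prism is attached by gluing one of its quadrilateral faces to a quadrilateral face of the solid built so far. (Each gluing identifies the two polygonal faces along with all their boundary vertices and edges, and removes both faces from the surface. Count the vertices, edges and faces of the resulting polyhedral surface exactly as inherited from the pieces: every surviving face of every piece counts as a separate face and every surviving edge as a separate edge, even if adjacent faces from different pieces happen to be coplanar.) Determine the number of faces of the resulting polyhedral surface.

13

A square pyramid: V=5, E=8, F=5.
Attach an octagonal prism (V=16, E=24, F=10) along a 4-gon: merge 4 vertices and 4 edges, delete both glued faces → V=17, E=28, F=13.
Check: V − E + F = 17 − 28 + 13 = 2.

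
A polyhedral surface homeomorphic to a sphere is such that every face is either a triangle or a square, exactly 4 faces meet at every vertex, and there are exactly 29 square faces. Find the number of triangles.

8

Let x be the number of triangles; then F = 29 + x.
Edge–face incidences: 2E = 4·29 + 3·x = 116 + 3x.
Every vertex has degree 4, so 4V = 2E.
Euler: V − E + F = 2 ⇒ (2E)/4 − E + (29 + x) = 2.
Multiply by 8: 2·(2E) − 4·(2E) + 8·(29 + x) = 16, i.e. 232 + 8x − 2·(116 + 3x) = 16.
Collecting terms: 2x = 16, so x = 8.
Then 2E = 116 + 3·8 = 140, so E = 70, V = 2E/4 = 35, F = 29 + 8 = 37.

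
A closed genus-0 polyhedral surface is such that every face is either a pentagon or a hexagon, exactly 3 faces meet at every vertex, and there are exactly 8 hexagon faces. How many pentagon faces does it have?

Let x be the number of pentagons; then F = 8 + x.
Edge–face incidences: 2E = 6·8 + 5·x = 48 + 5x.
Every vertex has degree 3, so 3V = 2E.
Euler: V − E + F = 2 ⇒ (2E)/3 − E + (8 + x) = 2.
Multiply by 6: 2·(2E) − 3·(2E) + 6·(8 + x) = 12, i.e. 48 + 6x − (48 + 5x) = 12.
Collecting terms: x = 12.
Then 2E = 48 + 5·12 = 108, so E = 54, V = 2E/3 = 36, F = 8 + 12 = 20.

12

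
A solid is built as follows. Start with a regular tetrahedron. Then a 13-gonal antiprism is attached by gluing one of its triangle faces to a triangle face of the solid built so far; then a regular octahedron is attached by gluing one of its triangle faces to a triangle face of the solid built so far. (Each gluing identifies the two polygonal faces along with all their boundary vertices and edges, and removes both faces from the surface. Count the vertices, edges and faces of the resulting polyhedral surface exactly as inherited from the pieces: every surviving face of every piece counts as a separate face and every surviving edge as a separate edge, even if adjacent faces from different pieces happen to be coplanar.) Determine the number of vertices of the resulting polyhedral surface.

30

A regular tetrahedron: V=4, E=6, F=4.
Attach a 13-gonal antiprism (V=26, E=52, F=28) along a 3-gon: merge 3 vertices and 3 edges, delete both glued faces → V=27, E=55, F=30.
Attach a regular octahedron (V=6, E=12, F=8) along a 3-gon: merge 3 vertices and 3 edges, delete both glued faces → V=30, E=64, F=36.
Check: V − E + F = 30 − 64 + 36 = 2.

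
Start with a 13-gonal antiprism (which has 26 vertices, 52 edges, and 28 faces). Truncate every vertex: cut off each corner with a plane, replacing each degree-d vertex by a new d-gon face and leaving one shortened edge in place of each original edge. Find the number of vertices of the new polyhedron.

104

Truncation replaces each original edge-end by a new vertex, so V′ = 2E = 104.
Each original edge survives, and each old vertex of degree d contributes d new edges; summing degrees gives Σd = 2E, so E′ = E + 2E = 3E = 156.
Each original face survives and each original vertex becomes one new face: F′ = F + V = 54.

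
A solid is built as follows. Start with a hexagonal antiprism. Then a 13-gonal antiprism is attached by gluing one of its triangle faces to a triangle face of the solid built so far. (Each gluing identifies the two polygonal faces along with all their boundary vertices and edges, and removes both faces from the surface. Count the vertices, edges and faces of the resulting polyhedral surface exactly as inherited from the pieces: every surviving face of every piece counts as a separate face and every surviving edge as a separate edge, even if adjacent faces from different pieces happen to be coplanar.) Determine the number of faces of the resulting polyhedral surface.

A hexagonal antiprism: V=12, E=24, F=14.
Attach a 13-gonal antiprism (V=26, E=52, F=28) along a 3-gon: merge 3 vertices and 3 edges, delete both glued faces → V=35, E=73, F=40.
Check: V − E + F = 35 − 73 + 40 = 2.

40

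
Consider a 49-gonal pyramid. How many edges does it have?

A pyramid on an n-gon base has one n-gon and n triangles: V = 49 + 1 = 50, E = 2·49 = 98, F = 49 + 1 = 50.
Check: V − E + F = 50 − 98 + 50 = 2.

98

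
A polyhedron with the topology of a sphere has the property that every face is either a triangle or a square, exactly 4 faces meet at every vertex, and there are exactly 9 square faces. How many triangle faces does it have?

8

Let x be the number of triangles; then F = 9 + x.
Edge–face incidences: 2E = 4·9 + 3·x = 36 + 3x.
Every vertex has degree 4, so 4V = 2E.
Euler: V − E + F = 2 ⇒ (2E)/4 − E + (9 + x) = 2.
Multiply by 8: 2·(2E) − 4·(2E) + 8·(9 + x) = 16, i.e. 72 + 8x − 2·(36 + 3x) = 16.
Collecting terms: 2x = 16, so x = 8.
Then 2E = 36 + 3·8 = 60, so E = 30, V = 2E/4 = 15, F = 9 + 8 = 17.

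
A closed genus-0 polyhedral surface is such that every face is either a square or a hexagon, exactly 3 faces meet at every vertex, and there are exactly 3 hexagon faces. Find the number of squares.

6

Let x be the number of squares; then F = 3 + x.
Edge–face incidences: 2E = 6·3 + 4·x = 18 + 4x.
Every vertex has degree 3, so 3V = 2E.
Euler: V − E + F = 2 ⇒ (2E)/3 − E + (3 + x) = 2.
Multiply by 6: 2·(2E) − 3·(2E) + 6·(3 + x) = 12, i.e. 18 + 6x − (18 + 4x) = 12.
Collecting terms: 2x = 12, so x = 6.
Then 2E = 18 + 4·6 = 42, so E = 21, V = 2E/3 = 14, F = 3 + 6 = 9.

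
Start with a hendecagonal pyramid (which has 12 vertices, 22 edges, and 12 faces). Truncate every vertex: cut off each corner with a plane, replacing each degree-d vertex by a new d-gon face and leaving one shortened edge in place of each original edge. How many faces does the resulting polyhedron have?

Truncation replaces each original edge-end by a new vertex, so V′ = 2E = 44.
Each original edge survives, and each old vertex of degree d contributes d new edges; summing degrees gives Σd = 2E, so E′ = E + 2E = 3E = 66.
Each original face survives and each original vertex becomes one new face: F′ = F + V = 24.

24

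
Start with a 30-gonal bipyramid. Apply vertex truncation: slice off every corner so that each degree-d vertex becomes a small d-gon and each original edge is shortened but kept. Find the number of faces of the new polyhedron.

The base solid has V = 32, E = 90, F = 60.
Truncation replaces each original edge-end by a new vertex, so V′ = 2E = 180.
Each original edge survives, and each old vertex of degree d contributes d new edges; summing degrees gives Σd = 2E, so E′ = E + 2E = 3E = 270.
Each original face survives and each original vertex becomes one new face: F′ = F + V = 92.

92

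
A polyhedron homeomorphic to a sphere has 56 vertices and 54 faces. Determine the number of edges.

108

Here V − E + F = 2.
E = V + F − (2) = 56 + 54 − (2) = 108.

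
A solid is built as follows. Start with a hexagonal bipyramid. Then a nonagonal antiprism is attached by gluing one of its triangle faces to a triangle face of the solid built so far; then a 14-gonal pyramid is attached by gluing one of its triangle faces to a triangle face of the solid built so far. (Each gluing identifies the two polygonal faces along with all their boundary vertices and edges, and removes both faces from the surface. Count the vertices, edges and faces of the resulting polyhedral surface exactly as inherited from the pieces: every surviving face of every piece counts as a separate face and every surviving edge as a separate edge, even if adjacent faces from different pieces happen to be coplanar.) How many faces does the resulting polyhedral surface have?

43

A hexagonal bipyramid: V=8, E=18, F=12.
Attach a nonagonal antiprism (V=18, E=36, F=20) along a 3-gon: merge 3 vertices and 3 edges, delete both glued faces → V=23, E=51, F=30.
Attach a 14-gonal pyramid (V=15, E=28, F=15) along a 3-gon: merge 3 vertices and 3 edges, delete both glued faces → V=35, E=76, F=43.
Check: V − E + F = 35 − 76 + 43 = 2.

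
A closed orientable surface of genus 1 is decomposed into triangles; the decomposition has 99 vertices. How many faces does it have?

χ = 2 − 2·1 = 0, and every face is a triangle so 3F = 2E.
V − E + F = 0 with E = 3F/2 gives 99 − (3/2 − 1)·F = 0, so F = 198 and E = 297.

198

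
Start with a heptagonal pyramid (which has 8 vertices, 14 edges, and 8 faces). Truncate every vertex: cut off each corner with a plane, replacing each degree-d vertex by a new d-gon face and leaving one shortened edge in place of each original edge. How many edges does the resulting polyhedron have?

Truncation replaces each original edge-end by a new vertex, so V′ = 2E = 28.
Each original edge survives, and each old vertex of degree d contributes d new edges; summing degrees gives Σd = 2E, so E′ = E + 2E = 3E = 42.
Each original face survives and each original vertex becomes one new face: F′ = F + V = 16.

42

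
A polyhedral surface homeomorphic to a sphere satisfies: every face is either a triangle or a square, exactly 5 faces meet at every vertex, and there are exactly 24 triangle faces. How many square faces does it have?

2

Let x be the number of squares; then F = 24 + x.
Edge–face incidences: 2E = 3·24 + 4·x = 72 + 4x.
Every vertex has degree 5, so 5V = 2E.
Euler: V − E + F = 2 ⇒ (2E)/5 − E + (24 + x) = 2.
Multiply by 10: 2·(2E) − 5·(2E) + 10·(24 + x) = 20, i.e. 240 + 10x − 3·(72 + 4x) = 20.
Collecting terms: −2x + 24 = 20, so −2x = −4, so x = 2.
Then 2E = 72 + 4·2 = 80, so E = 40, V = 2E/5 = 16, F = 24 + 2 = 26.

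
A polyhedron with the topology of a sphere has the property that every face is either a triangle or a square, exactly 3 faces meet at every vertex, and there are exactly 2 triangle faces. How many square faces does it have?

Let x be the number of squares; then F = 2 + x.
Edge–face incidences: 2E = 3·2 + 4·x = 6 + 4x.
Every vertex has degree 3, so 3V = 2E.
Euler: V − E + F = 2 ⇒ (2E)/3 − E + (2 + x) = 2.
Multiply by 6: 2·(2E) − 3·(2E) + 6·(2 + x) = 12, i.e. 12 + 6x − (6 + 4x) = 12.
Collecting terms: 2x + 6 = 12, so 2x = 6, so x = 3.
Then 2E = 6 + 4·3 = 18, so E = 9, V = 2E/3 = 6, F = 2 + 3 = 5.

3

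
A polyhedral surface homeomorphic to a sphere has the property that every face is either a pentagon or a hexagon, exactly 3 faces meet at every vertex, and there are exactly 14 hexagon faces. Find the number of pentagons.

Let x be the number of pentagons; then F = 14 + x.
Edge–face incidences: 2E = 6·14 + 5·x = 84 + 5x.
Every vertex has degree 3, so 3V = 2E.
Euler: V − E + F = 2 ⇒ (2E)/3 − E + (14 + x) = 2.
Multiply by 6: 2·(2E) − 3·(2E) + 6·(14 + x) = 12, i.e. 84 + 6x − (84 + 5x) = 12.
Collecting terms: x = 12.
Then 2E = 84 + 5·12 = 144, so E = 72, V = 2E/3 = 48, F = 14 + 12 = 26.

12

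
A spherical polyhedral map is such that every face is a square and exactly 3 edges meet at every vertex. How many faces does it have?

Each face has 4 edges and each edge borders two faces, so 2E = 4F.
Each vertex has degree 3, so 3V = 2E and hence V = 4F/3.
Euler: V − E + F = 2 ⇒ (4F/3) − (4F/2) + F = 2.
Multiply by 6: (8 − 12 + 6)F = 12, i.e. 2F = 12.
So F = 6, E = 4·6/2 = 12, V = 4·6/3 = 8.

6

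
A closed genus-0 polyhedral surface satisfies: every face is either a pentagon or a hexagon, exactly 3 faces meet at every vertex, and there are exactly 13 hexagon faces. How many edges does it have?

Let x be the number of pentagons; then F = 13 + x.
Edge–face incidences: 2E = 6·13 + 5·x = 78 + 5x.
Every vertex has degree 3, so 3V = 2E.
Euler: V − E + F = 2 ⇒ (2E)/3 − E + (13 + x) = 2.
Multiply by 6: 2·(2E) − 3·(2E) + 6·(13 + x) = 12, i.e. 78 + 6x − (78 + 5x) = 12.
Collecting terms: x = 12.
Then 2E = 78 + 5·12 = 138, so E = 69, V = 2E/3 = 46, F = 13 + 12 = 25.

69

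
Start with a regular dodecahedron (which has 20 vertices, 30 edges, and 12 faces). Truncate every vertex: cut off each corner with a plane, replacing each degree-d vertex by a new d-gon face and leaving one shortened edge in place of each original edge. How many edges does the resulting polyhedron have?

90

Truncation replaces each original edge-end by a new vertex, so V′ = 2E = 60.
Each original edge survives, and each old vertex of degree d contributes d new edges; summing degrees gives Σd = 2E, so E′ = E + 2E = 3E = 90.
Each original face survives and each original vertex becomes one new face: F′ = F + V = 32.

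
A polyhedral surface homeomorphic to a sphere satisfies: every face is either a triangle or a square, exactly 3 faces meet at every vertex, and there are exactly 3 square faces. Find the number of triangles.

2

Let x be the number of triangles; then F = 3 + x.
Edge–face incidences: 2E = 4·3 + 3·x = 12 + 3x.
Every vertex has degree 3, so 3V = 2E.
Euler: V − E + F = 2 ⇒ (2E)/3 − E + (3 + x) = 2.
Multiply by 6: 2·(2E) − 3·(2E) + 6·(3 + x) = 12, i.e. 18 + 6x − (12 + 3x) = 12.
Collecting terms: 3x + 6 = 12, so 3x = 6, so x = 2.
Then 2E = 12 + 3·2 = 18, so E = 9, V = 2E/3 = 6, F = 3 + 2 = 5.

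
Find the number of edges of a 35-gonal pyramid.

70

A pyramid on an n-gon base has one n-gon and n triangles: V = 35 + 1 = 36, E = 2·35 = 70, F = 35 + 1 = 36.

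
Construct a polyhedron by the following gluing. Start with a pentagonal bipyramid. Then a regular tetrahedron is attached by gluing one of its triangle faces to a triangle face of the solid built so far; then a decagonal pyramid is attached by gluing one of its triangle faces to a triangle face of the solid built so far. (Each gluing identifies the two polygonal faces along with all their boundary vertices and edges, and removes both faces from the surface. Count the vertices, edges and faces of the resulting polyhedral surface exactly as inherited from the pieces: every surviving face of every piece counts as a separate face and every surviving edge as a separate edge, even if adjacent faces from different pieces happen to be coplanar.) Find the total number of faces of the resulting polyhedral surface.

21

A pentagonal bipyramid: V=7, E=15, F=10.
Attach a regular tetrahedron (V=4, E=6, F=4) along a 3-gon: merge 3 vertices and 3 edges, delete both glued faces → V=8, E=18, F=12.
Attach a decagonal pyramid (V=11, E=20, F=11) along a 3-gon: merge 3 vertices and 3 edges, delete both glued faces → V=16, E=35, F=21.
Check: V − E + F = 16 − 35 + 21 = 2.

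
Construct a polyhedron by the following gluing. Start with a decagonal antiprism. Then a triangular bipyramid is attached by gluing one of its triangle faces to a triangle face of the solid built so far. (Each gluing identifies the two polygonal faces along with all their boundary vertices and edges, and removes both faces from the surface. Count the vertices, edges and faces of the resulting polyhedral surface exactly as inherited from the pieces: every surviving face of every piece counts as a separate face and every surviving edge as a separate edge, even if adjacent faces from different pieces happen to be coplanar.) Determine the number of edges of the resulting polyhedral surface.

46

A decagonal antiprism: V=20, E=40, F=22.
Attach a triangular bipyramid (V=5, E=9, F=6) along a 3-gon: merge 3 vertices and 3 edges, delete both glued faces → V=22, E=46, F=26.
Check: V − E + F = 22 − 46 + 26 = 2.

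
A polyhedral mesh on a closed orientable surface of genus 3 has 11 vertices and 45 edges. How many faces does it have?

For a closed orientable surface of genus 3, χ = 2 − 2·3 = -4.
F = -4 − V + E = -4 − 11 + 45 = 30.

30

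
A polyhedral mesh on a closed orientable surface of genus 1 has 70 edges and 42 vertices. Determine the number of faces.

28

For a closed orientable surface of genus 1, χ = 2 − 2·1 = 0.
F = 0 − V + E = 0 − 42 + 70 = 28.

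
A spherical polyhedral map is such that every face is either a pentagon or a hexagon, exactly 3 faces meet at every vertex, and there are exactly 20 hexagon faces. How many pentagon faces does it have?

12

Let x be the number of pentagons; then F = 20 + x.
Edge–face incidences: 2E = 6·20 + 5·x = 120 + 5x.
Every vertex has degree 3, so 3V = 2E.
Euler: V − E + F = 2 ⇒ (2E)/3 − E + (20 + x) = 2.
Multiply by 6: 2·(2E) − 3·(2E) + 6·(20 + x) = 12, i.e. 120 + 6x − (120 + 5x) = 12.
Collecting terms: x = 12.
Then 2E = 120 + 5·12 = 180, so E = 90, V = 2E/3 = 60, F = 20 + 12 = 32.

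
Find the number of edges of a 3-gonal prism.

9

A prism on an n-gon has two n-gon bases and n rectangular sides: V = 2·3 = 6, E = 3·3 = 9, F = 3 + 2 = 5.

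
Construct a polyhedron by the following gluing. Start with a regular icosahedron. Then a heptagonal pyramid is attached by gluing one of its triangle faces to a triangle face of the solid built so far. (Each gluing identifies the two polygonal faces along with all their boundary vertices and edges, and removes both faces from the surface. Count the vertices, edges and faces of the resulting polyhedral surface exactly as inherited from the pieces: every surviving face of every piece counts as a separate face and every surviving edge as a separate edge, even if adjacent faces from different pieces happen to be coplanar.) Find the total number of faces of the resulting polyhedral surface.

26

A regular icosahedron: V=12, E=30, F=20.
Attach a heptagonal pyramid (V=8, E=14, F=8) along a 3-gon: merge 3 vertices and 3 edges, delete both glued faces → V=17, E=41, F=26.
Check: V − E + F = 17 − 41 + 26 = 2.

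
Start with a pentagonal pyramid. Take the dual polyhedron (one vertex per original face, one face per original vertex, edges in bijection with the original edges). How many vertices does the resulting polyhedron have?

The base solid has V = 6, E = 10, F = 6.
The dual swaps V and F and preserves E: V′ = F = 6, E′ = E = 10, F′ = V = 6.

6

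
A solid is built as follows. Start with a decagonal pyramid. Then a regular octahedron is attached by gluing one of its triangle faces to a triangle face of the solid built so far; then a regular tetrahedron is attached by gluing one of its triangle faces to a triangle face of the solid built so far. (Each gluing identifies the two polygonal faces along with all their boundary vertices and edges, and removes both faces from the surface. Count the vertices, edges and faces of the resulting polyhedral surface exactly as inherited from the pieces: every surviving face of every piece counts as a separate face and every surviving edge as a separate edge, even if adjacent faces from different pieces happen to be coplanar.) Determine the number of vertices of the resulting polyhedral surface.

A decagonal pyramid: V=11, E=20, F=11.
Attach a regular octahedron (V=6, E=12, F=8) along a 3-gon: merge 3 vertices and 3 edges, delete both glued faces → V=14, E=29, F=17.
Attach a regular tetrahedron (V=4, E=6, F=4) along a 3-gon: merge 3 vertices and 3 edges, delete both glued faces → V=15, E=32, F=19.
Check: V − E + F = 15 − 32 + 19 = 2.

15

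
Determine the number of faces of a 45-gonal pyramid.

46

A pyramid on an n-gon base has one n-gon and n triangles: V = 45 + 1 = 46, E = 2·45 = 90, F = 45 + 1 = 46.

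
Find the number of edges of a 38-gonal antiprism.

An antiprism on an n-gon has two n-gon caps and 2n triangles: V = 2·38 = 76, E = 4·38 = 152, F = 2·38 + 2 = 78.
Check: V − E + F = 76 − 152 + 78 = 2.

152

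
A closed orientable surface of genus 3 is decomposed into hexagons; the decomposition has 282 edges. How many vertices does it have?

184

χ = 2 − 2·3 = -4, and every face is a hexagon so 6F = 2E.
F = 2E/6 = 94. Then V = -4 + E − F = -4 + 282 − 94 = 184.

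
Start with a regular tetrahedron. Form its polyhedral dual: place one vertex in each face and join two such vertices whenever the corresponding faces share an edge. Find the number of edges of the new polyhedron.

The base solid has V = 4, E = 6, F = 4.
The dual swaps V and F and preserves E: V′ = F = 4, E′ = E = 6, F′ = V = 4.

6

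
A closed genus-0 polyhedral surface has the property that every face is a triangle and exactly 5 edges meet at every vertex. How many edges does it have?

30

Each face has 3 edges and each edge borders two faces, so 2E = 3F.
Each vertex has degree 5, so 5V = 2E and hence V = 3F/5.
Euler: V − E + F = 2 ⇒ (3F/5) − (3F/2) + F = 2.
Multiply by 10: (6 − 15 + 10)F = 20, i.e. 1F = 20.
So F = 20, E = 3·20/2 = 30, V = 3·20/5 = 12.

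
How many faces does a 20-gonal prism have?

A prism on an n-gon has two n-gon bases and n rectangular sides: V = 2·20 = 40, E = 3·20 = 60, F = 20 + 2 = 22.

22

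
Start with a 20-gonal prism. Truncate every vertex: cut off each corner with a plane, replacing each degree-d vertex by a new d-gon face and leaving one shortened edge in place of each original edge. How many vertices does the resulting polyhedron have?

The base solid has V = 40, E = 60, F = 22.
Truncation replaces each original edge-end by a new vertex, so V′ = 2E = 120.
Each original edge survives, and each old vertex of degree d contributes d new edges; summing degrees gives Σd = 2E, so E′ = E + 2E = 3E = 180.
Each original face survives and each original vertex becomes one new face: F′ = F + V = 62.

120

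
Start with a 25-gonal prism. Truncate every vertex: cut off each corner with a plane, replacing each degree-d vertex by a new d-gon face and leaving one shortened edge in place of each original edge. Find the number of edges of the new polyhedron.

225

The base solid has V = 50, E = 75, F = 27.
Truncation replaces each original edge-end by a new vertex, so V′ = 2E = 150.
Each original edge survives, and each old vertex of degree d contributes d new edges; summing degrees gives Σd = 2E, so E′ = E + 2E = 3E = 225.
Each original face survives and each original vertex becomes one new face: F′ = F + V = 77.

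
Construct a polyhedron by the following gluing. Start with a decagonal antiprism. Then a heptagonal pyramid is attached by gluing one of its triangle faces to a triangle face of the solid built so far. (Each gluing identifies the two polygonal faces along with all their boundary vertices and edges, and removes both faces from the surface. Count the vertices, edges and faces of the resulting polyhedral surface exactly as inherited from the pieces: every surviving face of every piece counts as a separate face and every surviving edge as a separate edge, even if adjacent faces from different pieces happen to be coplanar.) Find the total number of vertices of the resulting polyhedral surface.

25

A decagonal antiprism: V=20, E=40, F=22.
Attach a heptagonal pyramid (V=8, E=14, F=8) along a 3-gon: merge 3 vertices and 3 edges, delete both glued faces → V=25, E=51, F=28.
Check: V − E + F = 25 − 51 + 28 = 2.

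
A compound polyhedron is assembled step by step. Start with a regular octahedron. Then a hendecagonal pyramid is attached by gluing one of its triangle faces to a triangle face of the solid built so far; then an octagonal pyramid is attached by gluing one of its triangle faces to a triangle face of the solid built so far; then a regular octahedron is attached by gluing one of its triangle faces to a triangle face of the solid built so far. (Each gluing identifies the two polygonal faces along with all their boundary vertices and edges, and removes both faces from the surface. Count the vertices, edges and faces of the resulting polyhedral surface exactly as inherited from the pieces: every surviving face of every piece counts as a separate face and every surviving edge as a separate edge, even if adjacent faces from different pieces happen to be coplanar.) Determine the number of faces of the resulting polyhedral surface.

31

A regular octahedron: V=6, E=12, F=8.
Attach a hendecagonal pyramid (V=12, E=22, F=12) along a 3-gon: merge 3 vertices and 3 edges, delete both glued faces → V=15, E=31, F=18.
Attach an octagonal pyramid (V=9, E=16, F=9) along a 3-gon: merge 3 vertices and 3 edges, delete both glued faces → V=21, E=44, F=25.
Attach a regular octahedron (V=6, E=12, F=8) along a 3-gon: merge 3 vertices and 3 edges, delete both glued faces → V=24, E=53, F=31.
Check: V − E + F = 24 − 53 + 31 = 2.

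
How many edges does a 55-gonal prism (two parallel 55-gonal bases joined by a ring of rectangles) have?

A prism on an n-gon has two n-gon bases and n rectangular sides: V = 2·55 = 110, E = 3·55 = 165, F = 55 + 2 = 57.
Check: V − E + F = 110 − 165 + 57 = 2.

165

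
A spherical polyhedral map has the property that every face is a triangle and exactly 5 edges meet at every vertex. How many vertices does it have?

12

Each face has 3 edges and each edge borders two faces, so 2E = 3F.
Each vertex has degree 5, so 5V = 2E and hence V = 3F/5.
Euler: V − E + F = 2 ⇒ (3F/5) − (3F/2) + F = 2.
Multiply by 10: (6 − 15 + 10)F = 20, i.e. 1F = 20.
So F = 20, E = 3·20/2 = 30, V = 3·20/5 = 12.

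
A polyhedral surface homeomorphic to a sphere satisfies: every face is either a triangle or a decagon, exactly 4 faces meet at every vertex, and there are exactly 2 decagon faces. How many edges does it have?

40

Let x be the number of triangles; then F = 2 + x.
Edge–face incidences: 2E = 10·2 + 3·x = 20 + 3x.
Every vertex has degree 4, so 4V = 2E.
Euler: V − E + F = 2 ⇒ (2E)/4 − E + (2 + x) = 2.
Multiply by 8: 2·(2E) − 4·(2E) + 8·(2 + x) = 16, i.e. 16 + 8x − 2·(20 + 3x) = 16.
Collecting terms: 2x − 24 = 16, so 2x = 40, so x = 20.
Then 2E = 20 + 3·20 = 80, so E = 40, V = 2E/4 = 20, F = 2 + 20 = 22.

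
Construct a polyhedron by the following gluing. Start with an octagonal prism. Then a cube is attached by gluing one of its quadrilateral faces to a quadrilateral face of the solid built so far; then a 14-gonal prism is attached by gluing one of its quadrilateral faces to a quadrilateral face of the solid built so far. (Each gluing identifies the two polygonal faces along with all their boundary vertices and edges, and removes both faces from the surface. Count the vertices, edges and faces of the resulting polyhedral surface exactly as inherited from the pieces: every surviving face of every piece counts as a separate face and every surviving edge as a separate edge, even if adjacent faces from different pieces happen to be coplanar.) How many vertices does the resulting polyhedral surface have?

44

An octagonal prism: V=16, E=24, F=10.
Attach a cube (V=8, E=12, F=6) along a 4-gon: merge 4 vertices and 4 edges, delete both glued faces → V=20, E=32, F=14.
Attach a 14-gonal prism (V=28, E=42, F=16) along a 4-gon: merge 4 vertices and 4 edges, delete both glued faces → V=44, E=70, F=28.
Check: V − E + F = 44 − 70 + 28 = 2.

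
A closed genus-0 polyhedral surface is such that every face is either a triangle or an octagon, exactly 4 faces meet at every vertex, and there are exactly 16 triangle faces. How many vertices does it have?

Let x be the number of octagons; then F = 16 + x.
Edge–face incidences: 2E = 3·16 + 8·x = 48 + 8x.
Every vertex has degree 4, so 4V = 2E.
Euler: V − E + F = 2 ⇒ (2E)/4 − E + (16 + x) = 2.
Multiply by 8: 2·(2E) − 4·(2E) + 8·(16 + x) = 16, i.e. 128 + 8x − 2·(48 + 8x) = 16.
Collecting terms: −8x + 32 = 16, so −8x = −16, so x = 2.
Then 2E = 48 + 8·2 = 64, so E = 32, V = 2E/4 = 16, F = 16 + 2 = 18.

16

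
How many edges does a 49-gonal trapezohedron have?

196

The n-trapezohedron (dual of the n-antiprism) has V = 2·49 + 2 = 100, E = 4·49 = 196, F = 2·49 = 98.
Check: V − E + F = 100 − 196 + 98 = 2.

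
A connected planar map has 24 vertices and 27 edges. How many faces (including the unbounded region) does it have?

Euler's formula for a connected plane graph: V − E + F = 2, so F = 2 − 24 + 27 = 5.

5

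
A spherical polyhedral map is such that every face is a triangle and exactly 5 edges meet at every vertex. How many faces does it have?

Each face has 3 edges and each edge borders two faces, so 2E = 3F.
Each vertex has degree 5, so 5V = 2E and hence V = 3F/5.
Euler: V − E + F = 2 ⇒ (3F/5) − (3F/2) + F = 2.
Multiply by 10: (6 − 15 + 10)F = 20, i.e. 1F = 20.
So F = 20, E = 3·20/2 = 30, V = 3·20/5 = 12.

20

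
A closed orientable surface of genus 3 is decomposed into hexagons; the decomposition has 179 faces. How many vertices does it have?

354

χ = 2 − 2·3 = -4, and every face is a hexagon so 6F = 2E.
E = 6·179/2 = 537. Then V = -4 + E − F = -4 + 537 − 179 = 354.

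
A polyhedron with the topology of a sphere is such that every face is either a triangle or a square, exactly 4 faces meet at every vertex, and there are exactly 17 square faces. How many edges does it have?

46

Let x be the number of triangles; then F = 17 + x.
Edge–face incidences: 2E = 4·17 + 3·x = 68 + 3x.
Every vertex has degree 4, so 4V = 2E.
Euler: V − E + F = 2 ⇒ (2E)/4 − E + (17 + x) = 2.
Multiply by 8: 2·(2E) − 4·(2E) + 8·(17 + x) = 16, i.e. 136 + 8x − 2·(68 + 3x) = 16.
Collecting terms: 2x = 16, so x = 8.
Then 2E = 68 + 3·8 = 92, so E = 46, V = 2E/4 = 23, F = 17 + 8 = 25.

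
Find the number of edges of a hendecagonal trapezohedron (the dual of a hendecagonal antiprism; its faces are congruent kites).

44

The n-trapezohedron (dual of the n-antiprism) has V = 2·11 + 2 = 24, E = 4·11 = 44, F = 2·11 = 22.
Check: V − E + F = 24 − 44 + 22 = 2.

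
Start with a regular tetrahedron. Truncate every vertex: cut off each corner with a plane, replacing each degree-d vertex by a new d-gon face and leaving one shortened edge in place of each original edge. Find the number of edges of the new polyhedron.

18

The base solid has V = 4, E = 6, F = 4.
Truncation replaces each original edge-end by a new vertex, so V′ = 2E = 12.
Each original edge survives, and each old vertex of degree d contributes d new edges; summing degrees gives Σd = 2E, so E′ = E + 2E = 3E = 18.
Each original face survives and each original vertex becomes one new face: F′ = F + V = 8.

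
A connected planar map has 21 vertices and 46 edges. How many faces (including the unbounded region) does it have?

Euler's formula for a connected plane graph: V − E + F = 2, so F = 2 − 21 + 46 = 27.

27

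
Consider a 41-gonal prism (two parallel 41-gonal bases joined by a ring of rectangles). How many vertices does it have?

A prism on an n-gon has two n-gon bases and n rectangular sides: V = 2·41 = 82, E = 3·41 = 123, F = 41 + 2 = 43.
Check: V − E + F = 82 − 123 + 43 = 2.

82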